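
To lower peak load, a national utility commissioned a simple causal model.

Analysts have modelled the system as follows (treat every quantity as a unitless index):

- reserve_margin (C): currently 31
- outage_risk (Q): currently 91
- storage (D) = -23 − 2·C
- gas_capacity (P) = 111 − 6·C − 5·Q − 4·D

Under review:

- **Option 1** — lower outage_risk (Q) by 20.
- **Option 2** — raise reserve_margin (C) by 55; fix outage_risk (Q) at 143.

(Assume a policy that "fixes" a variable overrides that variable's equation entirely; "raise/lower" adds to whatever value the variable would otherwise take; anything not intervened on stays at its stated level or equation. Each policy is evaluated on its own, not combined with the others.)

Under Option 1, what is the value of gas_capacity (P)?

Option 1 (Q − 20):
  C = 31
  Q = 91 − 20 = 71
  D = -23 − 2·31 = -85
  P = 111 − 6·31 − 5·71 − 4·(-85) = -90

-90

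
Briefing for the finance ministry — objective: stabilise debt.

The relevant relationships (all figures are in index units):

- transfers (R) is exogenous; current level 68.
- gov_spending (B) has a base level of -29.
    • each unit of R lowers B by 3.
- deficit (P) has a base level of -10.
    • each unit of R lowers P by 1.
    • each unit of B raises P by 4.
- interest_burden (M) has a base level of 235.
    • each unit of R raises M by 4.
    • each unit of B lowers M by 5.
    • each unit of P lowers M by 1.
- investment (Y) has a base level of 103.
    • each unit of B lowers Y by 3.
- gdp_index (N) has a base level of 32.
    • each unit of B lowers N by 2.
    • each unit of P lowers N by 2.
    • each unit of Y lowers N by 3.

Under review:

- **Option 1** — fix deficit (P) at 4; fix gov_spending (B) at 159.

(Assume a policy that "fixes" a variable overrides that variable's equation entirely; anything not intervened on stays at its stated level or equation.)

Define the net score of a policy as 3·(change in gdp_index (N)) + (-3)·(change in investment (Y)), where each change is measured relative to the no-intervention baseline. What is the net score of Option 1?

Baseline:
  R = 68
  B = -29 − 3·68 = -233
  P = -10 − 68 + 4·(-233) = -1010
  Y = 103 − 3·(-233) = 802
  N = 32 − 2·(-233) − 2·(-1010) − 3·802 = 112
Option 1 (P := 4, B := 159):
  R = 68
  B = 159
  P = 4
  Y = 103 − 3·159 = -374
  N = 32 − 2·159 − 2·4 − 3·(-374) = 828
ΔN = 828 − 112 = 716; ΔY = -374 − 802 = -1176
Score = 3·716 + (-3)·(-1176) = 5676

5676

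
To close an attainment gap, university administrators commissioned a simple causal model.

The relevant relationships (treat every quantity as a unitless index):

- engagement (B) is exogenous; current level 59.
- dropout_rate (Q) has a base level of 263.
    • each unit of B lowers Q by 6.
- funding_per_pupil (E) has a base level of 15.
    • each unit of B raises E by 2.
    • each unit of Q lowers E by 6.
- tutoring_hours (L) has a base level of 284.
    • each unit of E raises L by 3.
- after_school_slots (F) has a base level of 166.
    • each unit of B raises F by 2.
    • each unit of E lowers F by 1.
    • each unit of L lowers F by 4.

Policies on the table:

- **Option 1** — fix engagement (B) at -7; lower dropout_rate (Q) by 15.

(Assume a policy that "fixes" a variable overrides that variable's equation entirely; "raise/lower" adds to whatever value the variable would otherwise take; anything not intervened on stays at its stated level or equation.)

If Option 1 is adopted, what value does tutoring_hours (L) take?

Option 1 (B := -7, Q − 15):
  B = -7
  Q = 263 − 6·(-7) (−15 from intervention) = 290
  E = 15 + 2·(-7) − 6·290 = -1739
  L = 284 + 3·(-1739) = -4933

-4933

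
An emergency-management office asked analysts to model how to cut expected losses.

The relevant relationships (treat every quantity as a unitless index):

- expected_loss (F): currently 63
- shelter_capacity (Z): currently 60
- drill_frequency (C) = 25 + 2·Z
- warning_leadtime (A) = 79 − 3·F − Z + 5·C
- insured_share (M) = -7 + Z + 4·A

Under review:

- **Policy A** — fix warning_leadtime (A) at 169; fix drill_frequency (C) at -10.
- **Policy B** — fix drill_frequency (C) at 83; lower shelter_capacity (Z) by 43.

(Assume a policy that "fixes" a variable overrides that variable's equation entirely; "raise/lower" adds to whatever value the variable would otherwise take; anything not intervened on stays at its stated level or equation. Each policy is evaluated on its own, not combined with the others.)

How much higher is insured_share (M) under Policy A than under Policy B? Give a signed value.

-433

Policy A (A := 169, C := -10):
  F = 63
  Z = 60
  C = -10
  A = 169
  M = -7 + 60 + 4·169 = 729
Policy B (C := 83, Z − 43):
  F = 63
  Z = 60 − 43 = 17
  C = 83
  A = 79 − 3·63 − 17 + 5·83 = 288
  M = -7 + 17 + 4·288 = 1162
M: 729 − 1162 = -433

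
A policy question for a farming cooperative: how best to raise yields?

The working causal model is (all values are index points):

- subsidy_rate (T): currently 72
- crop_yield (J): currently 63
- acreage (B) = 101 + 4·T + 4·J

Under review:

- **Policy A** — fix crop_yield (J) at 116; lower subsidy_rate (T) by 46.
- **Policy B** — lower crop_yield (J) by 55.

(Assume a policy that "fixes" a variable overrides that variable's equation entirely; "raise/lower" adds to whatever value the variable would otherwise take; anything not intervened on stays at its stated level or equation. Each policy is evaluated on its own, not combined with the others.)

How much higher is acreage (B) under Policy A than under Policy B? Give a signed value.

248

Policy A (J := 116, T − 46):
  T = 72 − 46 = 26
  J = 116
  B = 101 + 4·26 + 4·116 = 669
Policy B (J − 55):
  T = 72
  J = 63 − 55 = 8
  B = 101 + 4·72 + 4·8 = 421
B: 669 − 421 = 248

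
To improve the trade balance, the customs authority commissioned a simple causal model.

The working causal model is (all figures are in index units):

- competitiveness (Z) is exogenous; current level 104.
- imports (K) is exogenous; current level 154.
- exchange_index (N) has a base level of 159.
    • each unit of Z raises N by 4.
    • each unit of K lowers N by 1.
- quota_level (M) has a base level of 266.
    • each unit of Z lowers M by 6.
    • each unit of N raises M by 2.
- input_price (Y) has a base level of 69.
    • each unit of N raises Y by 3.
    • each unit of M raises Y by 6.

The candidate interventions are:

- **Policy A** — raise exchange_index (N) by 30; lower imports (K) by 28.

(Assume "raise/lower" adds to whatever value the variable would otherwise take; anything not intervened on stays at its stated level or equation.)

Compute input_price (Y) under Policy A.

Policy A (N + 30, K − 28):
  Z = 104
  K = 154 − 28 = 126
  N = 159 + 4·104 − 126 (+30 from intervention) = 479
  M = 266 − 6·104 + 2·479 = 600
  Y = 69 + 3·479 + 6·600 = 5106

5106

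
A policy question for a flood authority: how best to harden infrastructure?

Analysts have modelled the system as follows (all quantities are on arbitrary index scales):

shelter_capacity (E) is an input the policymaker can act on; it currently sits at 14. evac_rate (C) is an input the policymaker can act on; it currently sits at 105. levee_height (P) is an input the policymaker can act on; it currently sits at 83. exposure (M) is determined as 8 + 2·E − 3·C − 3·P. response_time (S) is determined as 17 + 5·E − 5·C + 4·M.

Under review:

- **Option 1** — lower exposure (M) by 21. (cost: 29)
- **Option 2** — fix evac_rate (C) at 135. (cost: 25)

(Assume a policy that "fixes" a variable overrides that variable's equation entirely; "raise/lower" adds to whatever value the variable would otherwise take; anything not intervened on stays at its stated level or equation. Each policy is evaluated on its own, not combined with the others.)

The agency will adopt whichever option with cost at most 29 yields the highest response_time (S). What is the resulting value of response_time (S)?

Option 1 (M − 21):
  E = 14
  C = 105
  P = 83
  M = 8 + 2·14 − 3·105 − 3·83 (−21 from intervention) = -549
  S = 17 + 5·14 − 5·105 + 4·(-549) = -2634
Option 2 (C := 135):
  E = 14
  C = 135
  P = 83
  M = 8 + 2·14 − 3·135 − 3·83 = -618
  S = 17 + 5·14 − 5·135 + 4·(-618) = -3060
Comparing — Option 1: S=-2634, Option 2: S=-3060. Highest is -2634 (Option 1).

-2634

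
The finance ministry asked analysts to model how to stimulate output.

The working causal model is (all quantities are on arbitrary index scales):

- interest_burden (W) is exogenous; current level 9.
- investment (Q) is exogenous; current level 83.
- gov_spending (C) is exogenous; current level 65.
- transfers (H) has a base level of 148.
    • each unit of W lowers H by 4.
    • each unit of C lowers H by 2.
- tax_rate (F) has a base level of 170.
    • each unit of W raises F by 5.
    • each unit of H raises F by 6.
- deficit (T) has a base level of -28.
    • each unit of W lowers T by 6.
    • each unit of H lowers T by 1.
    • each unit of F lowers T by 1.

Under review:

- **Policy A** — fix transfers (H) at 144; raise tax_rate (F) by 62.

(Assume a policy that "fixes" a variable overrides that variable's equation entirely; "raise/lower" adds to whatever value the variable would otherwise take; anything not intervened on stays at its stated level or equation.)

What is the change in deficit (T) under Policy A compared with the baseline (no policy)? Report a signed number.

-1196

Baseline:
  W = 9
  C = 65
  H = 148 − 4·9 − 2·65 = -18
  F = 170 + 5·9 + 6·(-18) = 107
  T = -28 − 6·9 − (-18) − 107 = -171
Policy A (H := 144, F + 62):
  W = 9
  C = 65
  H = 144
  F = 170 + 5·9 + 6·144 (+62 from intervention) = 1141
  T = -28 − 6·9 − 144 − 1141 = -1367
Change in T: -1367 − (-171) = -1196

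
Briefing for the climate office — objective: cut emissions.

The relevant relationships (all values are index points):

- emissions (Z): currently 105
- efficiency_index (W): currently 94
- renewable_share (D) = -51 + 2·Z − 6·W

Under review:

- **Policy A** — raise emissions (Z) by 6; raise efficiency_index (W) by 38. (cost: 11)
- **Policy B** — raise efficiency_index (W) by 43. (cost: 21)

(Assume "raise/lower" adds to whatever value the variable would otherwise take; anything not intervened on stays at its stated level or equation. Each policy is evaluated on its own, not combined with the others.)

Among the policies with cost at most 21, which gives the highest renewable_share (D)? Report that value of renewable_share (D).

Policy A (Z + 6, W + 38):
  Z = 105 + 6 = 111
  W = 94 + 38 = 132
  D = -51 + 2·111 − 6·132 = -621
Policy B (W + 43):
  Z = 105
  W = 94 + 43 = 137
  D = -51 + 2·105 − 6·137 = -663
Comparing — Policy A: D=-621, Policy B: D=-663. Highest is -621 (Policy A).

-621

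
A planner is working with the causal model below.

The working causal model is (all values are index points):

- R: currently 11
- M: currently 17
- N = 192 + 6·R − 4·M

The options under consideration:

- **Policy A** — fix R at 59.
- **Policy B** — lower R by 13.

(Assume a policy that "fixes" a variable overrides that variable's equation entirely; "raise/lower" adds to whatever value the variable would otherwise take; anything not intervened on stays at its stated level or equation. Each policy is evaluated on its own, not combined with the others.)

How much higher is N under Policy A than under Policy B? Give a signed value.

366

Policy A (R := 59):
  R = 59
  M = 17
  N = 192 + 6·59 − 4·17 = 478
Policy B (R − 13):
  R = 11 − 13 = -2
  M = 17
  N = 192 + 6·(-2) − 4·17 = 112
N: 478 − 112 = 366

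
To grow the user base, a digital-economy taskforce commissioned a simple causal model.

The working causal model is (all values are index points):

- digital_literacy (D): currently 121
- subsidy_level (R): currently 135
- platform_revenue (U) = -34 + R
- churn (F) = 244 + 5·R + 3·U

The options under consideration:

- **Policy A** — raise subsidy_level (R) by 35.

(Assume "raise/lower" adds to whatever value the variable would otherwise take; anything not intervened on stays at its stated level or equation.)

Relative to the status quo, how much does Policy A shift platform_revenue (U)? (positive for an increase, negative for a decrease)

Baseline:
  R = 135
  U = -34 + 135 = 101
Policy A (R + 35):
  R = 135 + 35 = 170
  U = -34 + 170 = 136
Change in U: 136 − 101 = 35

35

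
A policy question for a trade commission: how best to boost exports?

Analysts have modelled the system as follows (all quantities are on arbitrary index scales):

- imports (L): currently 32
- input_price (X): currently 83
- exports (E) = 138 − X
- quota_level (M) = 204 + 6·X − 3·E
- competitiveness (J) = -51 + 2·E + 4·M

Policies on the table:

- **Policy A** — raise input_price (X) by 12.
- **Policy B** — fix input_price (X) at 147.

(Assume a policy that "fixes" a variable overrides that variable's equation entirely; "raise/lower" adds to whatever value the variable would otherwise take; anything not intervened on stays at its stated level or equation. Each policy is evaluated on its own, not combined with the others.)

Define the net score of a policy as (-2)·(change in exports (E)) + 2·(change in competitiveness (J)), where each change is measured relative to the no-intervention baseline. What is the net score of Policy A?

840

Baseline:
  X = 83
  E = 138 − 83 = 55
  M = 204 + 6·83 − 3·55 = 537
  J = -51 + 2·55 + 4·537 = 2207
Policy A (X + 12):
  X = 83 + 12 = 95
  E = 138 − 95 = 43
  M = 204 + 6·95 − 3·43 = 645
  J = -51 + 2·43 + 4·645 = 2615
ΔE = 43 − 55 = -12; ΔJ = 2615 − 2207 = 408
Score = (-2)·(-12) + 2·408 = 840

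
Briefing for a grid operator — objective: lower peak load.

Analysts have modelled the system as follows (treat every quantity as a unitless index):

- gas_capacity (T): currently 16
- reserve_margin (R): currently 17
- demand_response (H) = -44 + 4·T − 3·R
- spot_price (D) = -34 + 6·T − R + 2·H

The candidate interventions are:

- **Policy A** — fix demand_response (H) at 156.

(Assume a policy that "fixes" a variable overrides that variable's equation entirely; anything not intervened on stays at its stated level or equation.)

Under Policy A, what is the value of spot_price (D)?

Policy A (H := 156):
  T = 16
  R = 17
  H = 156
  D = -34 + 6·16 − 17 + 2·156 = 357

357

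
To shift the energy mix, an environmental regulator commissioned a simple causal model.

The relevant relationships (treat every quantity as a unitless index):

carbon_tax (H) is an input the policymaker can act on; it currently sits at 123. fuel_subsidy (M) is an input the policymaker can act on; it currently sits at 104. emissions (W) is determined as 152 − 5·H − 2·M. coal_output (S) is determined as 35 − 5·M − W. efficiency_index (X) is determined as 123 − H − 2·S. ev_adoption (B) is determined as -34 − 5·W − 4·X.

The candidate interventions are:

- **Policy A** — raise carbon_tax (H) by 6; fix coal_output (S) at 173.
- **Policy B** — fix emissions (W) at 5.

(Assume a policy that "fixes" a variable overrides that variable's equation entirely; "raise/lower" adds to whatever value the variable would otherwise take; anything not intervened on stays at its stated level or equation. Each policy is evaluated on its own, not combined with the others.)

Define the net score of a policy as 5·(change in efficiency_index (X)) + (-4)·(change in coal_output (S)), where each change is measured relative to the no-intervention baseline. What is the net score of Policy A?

152

Baseline:
  H = 123
  M = 104
  W = 152 − 5·123 − 2·104 = -671
  S = 35 − 5·104 − (-671) = 186
  X = 123 − 123 − 2·186 = -372
Policy A (H + 6, S := 173):
  H = 123 + 6 = 129
  M = 104
  W = 152 − 5·129 − 2·104 = -701
  S = 173
  X = 123 − 129 − 2·173 = -352
ΔX = -352 − (-372) = 20; ΔS = 173 − 186 = -13
Score = 5·20 + (-4)·(-13) = 152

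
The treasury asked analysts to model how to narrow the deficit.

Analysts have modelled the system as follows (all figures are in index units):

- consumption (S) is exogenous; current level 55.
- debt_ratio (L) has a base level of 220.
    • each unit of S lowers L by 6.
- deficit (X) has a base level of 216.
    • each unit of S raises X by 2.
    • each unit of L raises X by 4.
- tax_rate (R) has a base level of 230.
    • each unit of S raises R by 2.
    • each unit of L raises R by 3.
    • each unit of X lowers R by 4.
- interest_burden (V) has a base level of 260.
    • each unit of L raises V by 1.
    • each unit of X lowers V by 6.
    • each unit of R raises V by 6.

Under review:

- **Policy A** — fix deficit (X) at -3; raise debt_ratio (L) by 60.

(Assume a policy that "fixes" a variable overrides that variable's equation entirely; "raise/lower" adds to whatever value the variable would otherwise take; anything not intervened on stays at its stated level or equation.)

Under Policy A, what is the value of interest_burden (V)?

1440

Policy A (X := -3, L + 60):
  S = 55
  L = 220 − 6·55 (+60 from intervention) = -50
  X = -3
  R = 230 + 2·55 + 3·(-50) − 4·(-3) = 202
  V = 260 + (-50) − 6·(-3) + 6·202 = 1440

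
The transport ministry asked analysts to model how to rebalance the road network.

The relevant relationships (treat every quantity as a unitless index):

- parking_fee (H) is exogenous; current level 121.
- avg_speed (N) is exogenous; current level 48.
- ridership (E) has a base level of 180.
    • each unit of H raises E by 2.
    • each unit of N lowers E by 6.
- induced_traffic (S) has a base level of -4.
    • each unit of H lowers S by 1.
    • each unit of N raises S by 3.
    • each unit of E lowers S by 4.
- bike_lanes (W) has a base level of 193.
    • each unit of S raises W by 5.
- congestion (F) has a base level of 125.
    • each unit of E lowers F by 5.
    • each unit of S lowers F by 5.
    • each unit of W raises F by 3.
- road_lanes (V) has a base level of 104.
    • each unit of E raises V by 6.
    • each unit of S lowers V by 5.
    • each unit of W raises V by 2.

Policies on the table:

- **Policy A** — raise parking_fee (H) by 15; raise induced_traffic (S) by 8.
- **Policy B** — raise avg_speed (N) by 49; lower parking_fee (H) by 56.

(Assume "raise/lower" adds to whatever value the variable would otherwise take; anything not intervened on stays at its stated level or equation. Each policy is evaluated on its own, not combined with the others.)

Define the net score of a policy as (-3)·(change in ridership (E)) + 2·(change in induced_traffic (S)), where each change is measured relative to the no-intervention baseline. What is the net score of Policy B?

Baseline:
  H = 121
  N = 48
  E = 180 + 2·121 − 6·48 = 134
  S = -4 − 121 + 3·48 − 4·134 = -517
Policy B (N + 49, H − 56):
  H = 121 − 56 = 65
  N = 48 + 49 = 97
  E = 180 + 2·65 − 6·97 = -272
  S = -4 − 65 + 3·97 − 4·(-272) = 1310
ΔE = -272 − 134 = -406; ΔS = 1310 − (-517) = 1827
Score = (-3)·(-406) + 2·1827 = 4872

4872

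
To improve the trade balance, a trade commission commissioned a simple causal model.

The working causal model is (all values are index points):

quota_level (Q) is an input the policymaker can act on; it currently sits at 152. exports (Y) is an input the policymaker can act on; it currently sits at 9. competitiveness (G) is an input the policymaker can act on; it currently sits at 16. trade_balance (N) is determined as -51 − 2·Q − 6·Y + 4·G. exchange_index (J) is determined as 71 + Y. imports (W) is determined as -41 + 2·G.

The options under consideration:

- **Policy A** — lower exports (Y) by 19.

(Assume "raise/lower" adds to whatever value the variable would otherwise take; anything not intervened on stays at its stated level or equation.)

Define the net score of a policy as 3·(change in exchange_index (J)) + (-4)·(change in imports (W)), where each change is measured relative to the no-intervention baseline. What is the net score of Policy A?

-57

Baseline:
  Y = 9
  G = 16
  J = 71 + 9 = 80
  W = -41 + 2·16 = -9
Policy A (Y − 19):
  Y = 9 − 19 = -10
  G = 16
  J = 71 + (-10) = 61
  W = -41 + 2·16 = -9
ΔJ = 61 − 80 = -19; ΔW = -9 − (-9) = 0
Score = 3·(-19) + (-4)·0 = -57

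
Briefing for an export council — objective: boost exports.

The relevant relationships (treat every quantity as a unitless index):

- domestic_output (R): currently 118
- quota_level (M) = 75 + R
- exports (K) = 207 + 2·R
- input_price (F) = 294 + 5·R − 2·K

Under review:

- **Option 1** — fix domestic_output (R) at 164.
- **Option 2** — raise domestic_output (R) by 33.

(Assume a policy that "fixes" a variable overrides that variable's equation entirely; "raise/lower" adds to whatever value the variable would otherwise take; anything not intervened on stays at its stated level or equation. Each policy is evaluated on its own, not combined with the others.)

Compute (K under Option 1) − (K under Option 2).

Option 1 (R := 164):
  R = 164
  K = 207 + 2·164 = 535
Option 2 (R + 33):
  R = 118 + 33 = 151
  K = 207 + 2·151 = 509
K: 535 − 509 = 26

26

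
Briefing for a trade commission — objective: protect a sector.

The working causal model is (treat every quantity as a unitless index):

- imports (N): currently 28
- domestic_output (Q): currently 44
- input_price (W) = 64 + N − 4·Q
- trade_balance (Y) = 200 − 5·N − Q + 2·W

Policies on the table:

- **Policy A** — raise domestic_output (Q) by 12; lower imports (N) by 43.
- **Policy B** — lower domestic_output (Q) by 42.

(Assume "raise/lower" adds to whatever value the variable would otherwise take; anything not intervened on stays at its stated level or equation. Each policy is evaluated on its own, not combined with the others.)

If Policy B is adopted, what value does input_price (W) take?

84

Policy B (Q − 42):
  N = 28
  Q = 44 − 42 = 2
  W = 64 + 28 − 4·2 = 84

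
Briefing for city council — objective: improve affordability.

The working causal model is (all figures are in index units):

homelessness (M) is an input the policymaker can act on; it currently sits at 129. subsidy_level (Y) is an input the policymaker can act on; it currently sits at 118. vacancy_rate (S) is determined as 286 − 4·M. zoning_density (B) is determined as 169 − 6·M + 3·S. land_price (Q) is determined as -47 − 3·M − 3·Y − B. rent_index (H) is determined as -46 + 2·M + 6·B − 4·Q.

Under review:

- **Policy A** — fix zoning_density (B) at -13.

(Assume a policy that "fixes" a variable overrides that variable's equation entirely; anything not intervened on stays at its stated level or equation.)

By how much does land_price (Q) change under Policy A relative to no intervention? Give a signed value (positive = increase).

-1282

Baseline:
  M = 129
  Y = 118
  S = 286 − 4·129 = -230
  B = 169 − 6·129 + 3·(-230) = -1295
  Q = -47 − 3·129 − 3·118 − (-1295) = 507
Policy A (B := -13):
  M = 129
  Y = 118
  S = 286 − 4·129 = -230
  B = -13
  Q = -47 − 3·129 − 3·118 − (-13) = -775
Change in Q: -775 − 507 = -1282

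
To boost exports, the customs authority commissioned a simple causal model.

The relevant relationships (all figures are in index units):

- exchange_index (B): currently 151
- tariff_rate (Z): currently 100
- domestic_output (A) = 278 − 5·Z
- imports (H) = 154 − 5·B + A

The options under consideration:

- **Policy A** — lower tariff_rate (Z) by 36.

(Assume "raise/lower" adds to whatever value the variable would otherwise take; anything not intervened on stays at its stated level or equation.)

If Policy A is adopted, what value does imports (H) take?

Policy A (Z − 36):
  B = 151
  Z = 100 − 36 = 64
  A = 278 − 5·64 = -42
  H = 154 − 5·151 + (-42) = -643

-643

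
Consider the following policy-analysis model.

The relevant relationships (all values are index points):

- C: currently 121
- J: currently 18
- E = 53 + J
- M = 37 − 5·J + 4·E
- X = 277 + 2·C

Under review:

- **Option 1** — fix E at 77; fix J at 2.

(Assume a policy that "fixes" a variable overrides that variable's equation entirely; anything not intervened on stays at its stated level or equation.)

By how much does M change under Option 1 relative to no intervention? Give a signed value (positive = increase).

Baseline:
  J = 18
  E = 53 + 18 = 71
  M = 37 − 5·18 + 4·71 = 231
Option 1 (E := 77, J := 2):
  J = 2
  E = 77
  M = 37 − 5·2 + 4·77 = 335
Change in M: 335 − 231 = 104

104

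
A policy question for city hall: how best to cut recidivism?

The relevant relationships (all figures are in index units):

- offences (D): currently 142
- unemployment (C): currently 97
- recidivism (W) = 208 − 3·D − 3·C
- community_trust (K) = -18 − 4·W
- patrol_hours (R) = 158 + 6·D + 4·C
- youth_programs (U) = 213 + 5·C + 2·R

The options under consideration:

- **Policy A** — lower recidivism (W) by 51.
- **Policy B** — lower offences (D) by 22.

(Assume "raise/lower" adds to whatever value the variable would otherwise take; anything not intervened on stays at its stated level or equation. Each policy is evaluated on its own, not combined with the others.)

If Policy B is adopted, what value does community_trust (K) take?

Policy B (D − 22):
  D = 142 − 22 = 120
  C = 97
  W = 208 − 3·120 − 3·97 = -443
  K = -18 − 4·(-443) = 1754

1754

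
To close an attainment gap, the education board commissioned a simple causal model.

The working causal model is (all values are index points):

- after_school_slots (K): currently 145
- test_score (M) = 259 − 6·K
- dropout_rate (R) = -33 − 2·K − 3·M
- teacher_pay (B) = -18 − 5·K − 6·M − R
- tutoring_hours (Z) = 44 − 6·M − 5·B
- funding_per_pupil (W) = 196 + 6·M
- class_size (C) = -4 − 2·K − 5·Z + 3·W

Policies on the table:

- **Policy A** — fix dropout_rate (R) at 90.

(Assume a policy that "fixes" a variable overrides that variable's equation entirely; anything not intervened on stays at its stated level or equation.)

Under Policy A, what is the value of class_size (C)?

41571

Policy A (R := 90):
  K = 145
  M = 259 − 6·145 = -611
  R = 90
  B = -18 − 5·145 − 6·(-611) − 90 = 2833
  Z = 44 − 6·(-611) − 5·2833 = -10455
  W = 196 + 6·(-611) = -3470
  C = -4 − 2·145 − 5·(-10455) + 3·(-3470) = 41571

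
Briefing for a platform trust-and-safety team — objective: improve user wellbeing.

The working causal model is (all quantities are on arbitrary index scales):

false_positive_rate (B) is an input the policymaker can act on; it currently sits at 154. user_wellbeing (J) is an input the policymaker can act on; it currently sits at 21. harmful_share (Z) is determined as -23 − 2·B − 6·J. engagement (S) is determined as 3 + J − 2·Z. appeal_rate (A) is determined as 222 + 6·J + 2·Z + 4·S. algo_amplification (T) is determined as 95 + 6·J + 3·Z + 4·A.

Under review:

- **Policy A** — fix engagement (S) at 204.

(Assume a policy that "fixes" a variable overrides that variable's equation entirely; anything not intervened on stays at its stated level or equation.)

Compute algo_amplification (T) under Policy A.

Policy A (S := 204):
  B = 154
  J = 21
  Z = -23 − 2·154 − 6·21 = -457
  S = 204
  A = 222 + 6·21 + 2·(-457) + 4·204 = 250
  T = 95 + 6·21 + 3·(-457) + 4·250 = -150

-150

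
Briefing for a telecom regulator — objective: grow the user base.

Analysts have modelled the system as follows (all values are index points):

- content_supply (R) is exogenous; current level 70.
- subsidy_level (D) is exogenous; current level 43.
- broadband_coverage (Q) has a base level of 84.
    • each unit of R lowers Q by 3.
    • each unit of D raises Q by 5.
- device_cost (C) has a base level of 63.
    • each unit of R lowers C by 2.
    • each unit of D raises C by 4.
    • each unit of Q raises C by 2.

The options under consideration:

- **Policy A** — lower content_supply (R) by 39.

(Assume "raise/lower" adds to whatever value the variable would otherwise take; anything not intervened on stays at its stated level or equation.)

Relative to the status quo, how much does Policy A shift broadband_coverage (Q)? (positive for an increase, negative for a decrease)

117

Baseline:
  R = 70
  D = 43
  Q = 84 − 3·70 + 5·43 = 89
Policy A (R − 39):
  R = 70 − 39 = 31
  D = 43
  Q = 84 − 3·31 + 5·43 = 206
Change in Q: 206 − 89 = 117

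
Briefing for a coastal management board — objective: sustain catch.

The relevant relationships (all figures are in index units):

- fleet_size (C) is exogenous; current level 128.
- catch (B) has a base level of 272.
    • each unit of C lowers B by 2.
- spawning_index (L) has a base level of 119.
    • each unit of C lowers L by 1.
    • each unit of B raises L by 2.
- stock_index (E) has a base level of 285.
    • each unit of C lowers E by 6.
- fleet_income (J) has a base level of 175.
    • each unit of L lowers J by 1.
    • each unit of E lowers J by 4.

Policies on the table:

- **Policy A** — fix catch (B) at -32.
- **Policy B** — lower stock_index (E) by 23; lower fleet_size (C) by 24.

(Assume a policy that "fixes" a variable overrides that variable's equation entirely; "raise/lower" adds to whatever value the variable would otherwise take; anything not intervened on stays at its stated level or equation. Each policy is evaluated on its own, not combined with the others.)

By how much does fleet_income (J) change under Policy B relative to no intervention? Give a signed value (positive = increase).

Baseline:
  C = 128
  B = 272 − 2·128 = 16
  L = 119 − 128 + 2·16 = 23
  E = 285 − 6·128 = -483
  J = 175 − 23 − 4·(-483) = 2084
Policy B (E − 23, C − 24):
  C = 128 − 24 = 104
  B = 272 − 2·104 = 64
  L = 119 − 104 + 2·64 = 143
  E = 285 − 6·104 (−23 from intervention) = -362
  J = 175 − 143 − 4·(-362) = 1480
Change in J: 1480 − 2084 = -604

-604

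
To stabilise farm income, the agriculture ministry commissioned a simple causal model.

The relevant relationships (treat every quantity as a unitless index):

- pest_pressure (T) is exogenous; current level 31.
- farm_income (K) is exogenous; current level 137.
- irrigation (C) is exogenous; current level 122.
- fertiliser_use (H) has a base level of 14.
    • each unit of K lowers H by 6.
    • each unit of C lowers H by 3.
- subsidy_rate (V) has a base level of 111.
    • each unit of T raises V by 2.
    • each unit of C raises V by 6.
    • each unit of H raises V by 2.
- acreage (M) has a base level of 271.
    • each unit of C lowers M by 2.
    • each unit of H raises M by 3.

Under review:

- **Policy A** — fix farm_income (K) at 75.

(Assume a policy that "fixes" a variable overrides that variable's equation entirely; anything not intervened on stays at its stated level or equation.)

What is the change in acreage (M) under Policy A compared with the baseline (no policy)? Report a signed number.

1116

Baseline:
  K = 137
  C = 122
  H = 14 − 6·137 − 3·122 = -1174
  M = 271 − 2·122 + 3·(-1174) = -3495
Policy A (K := 75):
  K = 75
  C = 122
  H = 14 − 6·75 − 3·122 = -802
  M = 271 − 2·122 + 3·(-802) = -2379
Change in M: -2379 − (-3495) = 1116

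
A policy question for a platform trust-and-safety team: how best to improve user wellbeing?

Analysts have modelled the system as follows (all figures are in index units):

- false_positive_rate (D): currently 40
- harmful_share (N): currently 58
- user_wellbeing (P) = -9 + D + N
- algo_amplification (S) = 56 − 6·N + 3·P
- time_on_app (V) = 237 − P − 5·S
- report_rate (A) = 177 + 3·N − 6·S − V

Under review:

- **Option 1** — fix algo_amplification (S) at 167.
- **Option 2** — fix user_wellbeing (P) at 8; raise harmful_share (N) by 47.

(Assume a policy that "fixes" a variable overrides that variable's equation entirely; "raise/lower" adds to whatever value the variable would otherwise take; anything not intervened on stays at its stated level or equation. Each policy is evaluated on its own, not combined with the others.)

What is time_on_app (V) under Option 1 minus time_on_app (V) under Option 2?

Option 1 (S := 167):
  D = 40
  N = 58
  P = -9 + 40 + 58 = 89
  S = 167
  V = 237 − 89 − 5·167 = -687
Option 2 (P := 8, N + 47):
  D = 40
  N = 58 + 47 = 105
  P = 8
  S = 56 − 6·105 + 3·8 = -550
  V = 237 − 8 − 5·(-550) = 2979
V: -687 − 2979 = -3666

-3666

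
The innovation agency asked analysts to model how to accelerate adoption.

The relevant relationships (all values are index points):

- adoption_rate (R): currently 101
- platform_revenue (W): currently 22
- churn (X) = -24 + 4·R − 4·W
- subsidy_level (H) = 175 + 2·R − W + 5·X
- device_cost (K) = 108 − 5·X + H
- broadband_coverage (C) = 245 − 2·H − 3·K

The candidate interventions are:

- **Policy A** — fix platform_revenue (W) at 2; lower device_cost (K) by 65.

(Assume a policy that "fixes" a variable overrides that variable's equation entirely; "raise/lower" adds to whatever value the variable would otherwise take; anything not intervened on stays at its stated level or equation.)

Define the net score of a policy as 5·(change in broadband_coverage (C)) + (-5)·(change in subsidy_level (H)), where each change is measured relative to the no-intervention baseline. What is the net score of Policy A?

-5625

Baseline:
  R = 101
  W = 22
  X = -24 + 4·101 − 4·22 = 292
  H = 175 + 2·101 − 22 + 5·292 = 1815
  K = 108 − 5·292 + 1815 = 463
  C = 245 − 2·1815 − 3·463 = -4774
Policy A (W := 2, K − 65):
  R = 101
  W = 2
  X = -24 + 4·101 − 4·2 = 372
  H = 175 + 2·101 − 2 + 5·372 = 2235
  K = 108 − 5·372 + 2235 (−65 from intervention) = 418
  C = 245 − 2·2235 − 3·418 = -5479
ΔC = -5479 − (-4774) = -705; ΔH = 2235 − 1815 = 420
Score = 5·(-705) + (-5)·420 = -5625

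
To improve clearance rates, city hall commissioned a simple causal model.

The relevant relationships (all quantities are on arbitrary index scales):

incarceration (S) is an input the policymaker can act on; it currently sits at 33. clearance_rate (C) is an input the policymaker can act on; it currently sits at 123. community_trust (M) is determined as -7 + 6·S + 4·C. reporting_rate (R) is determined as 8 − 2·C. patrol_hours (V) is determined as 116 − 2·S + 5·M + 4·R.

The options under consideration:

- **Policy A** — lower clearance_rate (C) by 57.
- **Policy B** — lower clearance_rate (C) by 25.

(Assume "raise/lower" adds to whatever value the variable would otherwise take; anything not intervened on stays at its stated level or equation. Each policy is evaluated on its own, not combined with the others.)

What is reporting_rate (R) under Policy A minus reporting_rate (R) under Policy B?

64

Policy A (C − 57):
  C = 123 − 57 = 66
  R = 8 − 2·66 = -124
Policy B (C − 25):
  C = 123 − 25 = 98
  R = 8 − 2·98 = -188
R: -124 − (-188) = 64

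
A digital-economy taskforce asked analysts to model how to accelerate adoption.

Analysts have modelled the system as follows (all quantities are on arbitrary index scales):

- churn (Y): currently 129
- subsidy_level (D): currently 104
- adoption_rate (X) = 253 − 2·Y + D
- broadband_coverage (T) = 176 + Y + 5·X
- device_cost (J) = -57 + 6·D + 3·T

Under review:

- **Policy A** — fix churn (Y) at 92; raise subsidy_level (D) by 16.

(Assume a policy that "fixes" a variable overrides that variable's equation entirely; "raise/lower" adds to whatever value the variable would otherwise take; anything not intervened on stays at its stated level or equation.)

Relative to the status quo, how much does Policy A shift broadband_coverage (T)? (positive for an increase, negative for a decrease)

413

Baseline:
  Y = 129
  D = 104
  X = 253 − 2·129 + 104 = 99
  T = 176 + 129 + 5·99 = 800
Policy A (Y := 92, D + 16):
  Y = 92
  D = 104 + 16 = 120
  X = 253 − 2·92 + 120 = 189
  T = 176 + 92 + 5·189 = 1213
Change in T: 1213 − 800 = 413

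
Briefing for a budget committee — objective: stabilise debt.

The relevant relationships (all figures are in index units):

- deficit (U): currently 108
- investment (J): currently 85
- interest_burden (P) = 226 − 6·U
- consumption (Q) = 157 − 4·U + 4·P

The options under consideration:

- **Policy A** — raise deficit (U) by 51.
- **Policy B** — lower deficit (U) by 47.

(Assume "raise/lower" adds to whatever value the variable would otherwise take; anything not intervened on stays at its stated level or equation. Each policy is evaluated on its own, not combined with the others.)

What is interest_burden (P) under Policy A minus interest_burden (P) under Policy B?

Policy A (U + 51):
  U = 108 + 51 = 159
  P = 226 − 6·159 = -728
Policy B (U − 47):
  U = 108 − 47 = 61
  P = 226 − 6·61 = -140
P: -728 − (-140) = -588

-588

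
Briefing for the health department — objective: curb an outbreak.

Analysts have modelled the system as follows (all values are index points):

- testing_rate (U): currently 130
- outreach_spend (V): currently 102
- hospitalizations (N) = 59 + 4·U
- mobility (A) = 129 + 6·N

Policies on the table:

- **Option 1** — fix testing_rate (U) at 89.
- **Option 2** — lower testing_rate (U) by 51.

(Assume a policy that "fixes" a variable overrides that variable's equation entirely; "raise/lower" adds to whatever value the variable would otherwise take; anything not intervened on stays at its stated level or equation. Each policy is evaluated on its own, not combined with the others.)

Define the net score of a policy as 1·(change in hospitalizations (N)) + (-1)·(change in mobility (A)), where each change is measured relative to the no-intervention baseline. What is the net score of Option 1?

Baseline:
  U = 130
  N = 59 + 4·130 = 579
  A = 129 + 6·579 = 3603
Option 1 (U := 89):
  U = 89
  N = 59 + 4·89 = 415
  A = 129 + 6·415 = 2619
ΔN = 415 − 579 = -164; ΔA = 2619 − 3603 = -984
Score = 1·(-164) + (-1)·(-984) = 820

820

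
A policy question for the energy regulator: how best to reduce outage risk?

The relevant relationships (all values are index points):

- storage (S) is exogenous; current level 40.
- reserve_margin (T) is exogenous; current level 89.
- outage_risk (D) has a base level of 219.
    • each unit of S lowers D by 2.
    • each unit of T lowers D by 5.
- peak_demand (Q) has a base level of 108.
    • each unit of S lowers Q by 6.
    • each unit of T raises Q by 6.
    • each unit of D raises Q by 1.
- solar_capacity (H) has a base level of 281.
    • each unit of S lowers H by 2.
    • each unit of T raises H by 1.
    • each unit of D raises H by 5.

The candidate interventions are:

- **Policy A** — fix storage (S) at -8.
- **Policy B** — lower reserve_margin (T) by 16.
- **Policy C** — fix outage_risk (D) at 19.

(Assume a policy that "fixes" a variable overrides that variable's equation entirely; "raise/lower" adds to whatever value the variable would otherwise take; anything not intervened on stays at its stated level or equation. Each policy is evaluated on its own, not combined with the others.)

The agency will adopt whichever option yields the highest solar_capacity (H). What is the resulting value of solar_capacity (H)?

385

Policy A (S := -8):
  S = -8
  T = 89
  D = 219 − 2·(-8) − 5·89 = -210
  H = 281 − 2·(-8) + 89 + 5·(-210) = -664
Policy B (T − 16):
  S = 40
  T = 89 − 16 = 73
  D = 219 − 2·40 − 5·73 = -226
  H = 281 − 2·40 + 73 + 5·(-226) = -856
Policy C (D := 19):
  S = 40
  T = 89
  D = 19
  H = 281 − 2·40 + 89 + 5·19 = 385
Comparing — Policy A: H=-664, Policy B: H=-856, Policy C: H=385. Highest is 385 (Policy C).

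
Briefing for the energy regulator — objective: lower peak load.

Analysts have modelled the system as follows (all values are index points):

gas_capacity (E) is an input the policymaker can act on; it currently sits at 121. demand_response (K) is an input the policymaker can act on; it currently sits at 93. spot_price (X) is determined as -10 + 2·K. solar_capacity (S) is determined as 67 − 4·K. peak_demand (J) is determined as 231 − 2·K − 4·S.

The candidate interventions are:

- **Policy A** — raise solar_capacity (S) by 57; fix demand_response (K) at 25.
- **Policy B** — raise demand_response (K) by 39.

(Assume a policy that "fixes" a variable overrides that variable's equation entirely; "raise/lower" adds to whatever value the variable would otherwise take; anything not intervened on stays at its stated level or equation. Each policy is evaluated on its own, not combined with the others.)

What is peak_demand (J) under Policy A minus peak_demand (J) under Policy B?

-1726

Policy A (S + 57, K := 25):
  K = 25
  S = 67 − 4·25 (+57 from intervention) = 24
  J = 231 − 2·25 − 4·24 = 85
Policy B (K + 39):
  K = 93 + 39 = 132
  S = 67 − 4·132 = -461
  J = 231 − 2·132 − 4·(-461) = 1811
J: 85 − 1811 = -1726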